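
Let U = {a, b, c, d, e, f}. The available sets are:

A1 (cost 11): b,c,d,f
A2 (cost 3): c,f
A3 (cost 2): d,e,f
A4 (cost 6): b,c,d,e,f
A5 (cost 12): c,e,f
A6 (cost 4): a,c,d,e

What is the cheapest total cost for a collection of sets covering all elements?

A4, A6 cover every element at cost 6 + 4 = 10.
Any cover uses at least 2 sets; among all covering selections none totals below 10.

10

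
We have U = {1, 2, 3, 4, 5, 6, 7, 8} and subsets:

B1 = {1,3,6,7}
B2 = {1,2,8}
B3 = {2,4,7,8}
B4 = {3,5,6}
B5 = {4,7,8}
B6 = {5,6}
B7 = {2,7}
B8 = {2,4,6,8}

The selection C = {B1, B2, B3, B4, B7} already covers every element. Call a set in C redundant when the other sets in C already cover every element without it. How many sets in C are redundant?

3

Drop B1: the rest still cover every element — redundant.
Drop B2: the rest still cover every element — redundant.
Drop B3: 4 uncovered — not redundant.
Drop B4: 5 uncovered — not redundant.
Drop B7: the rest still cover every element — redundant.
3 redundant: B1, B2, B7.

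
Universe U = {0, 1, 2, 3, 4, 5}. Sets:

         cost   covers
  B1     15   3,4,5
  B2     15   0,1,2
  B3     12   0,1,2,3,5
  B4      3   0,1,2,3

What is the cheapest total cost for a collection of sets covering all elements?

B1, B4 cover every element at cost 15 + 3 = 18.
Any cover uses at least 2 sets; among all covering selections none totals below 18.

18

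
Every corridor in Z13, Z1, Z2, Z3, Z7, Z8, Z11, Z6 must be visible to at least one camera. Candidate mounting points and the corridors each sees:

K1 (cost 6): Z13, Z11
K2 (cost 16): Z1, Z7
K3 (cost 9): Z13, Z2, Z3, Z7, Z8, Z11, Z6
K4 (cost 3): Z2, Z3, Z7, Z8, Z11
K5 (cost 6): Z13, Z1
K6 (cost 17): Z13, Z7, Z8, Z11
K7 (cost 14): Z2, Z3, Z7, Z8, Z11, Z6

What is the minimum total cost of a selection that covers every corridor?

15

K3, K5 cover every corridor at cost 9 + 6 = 15.
Any cover uses at least 2 camera mounts; among all covering selections none totals below 15.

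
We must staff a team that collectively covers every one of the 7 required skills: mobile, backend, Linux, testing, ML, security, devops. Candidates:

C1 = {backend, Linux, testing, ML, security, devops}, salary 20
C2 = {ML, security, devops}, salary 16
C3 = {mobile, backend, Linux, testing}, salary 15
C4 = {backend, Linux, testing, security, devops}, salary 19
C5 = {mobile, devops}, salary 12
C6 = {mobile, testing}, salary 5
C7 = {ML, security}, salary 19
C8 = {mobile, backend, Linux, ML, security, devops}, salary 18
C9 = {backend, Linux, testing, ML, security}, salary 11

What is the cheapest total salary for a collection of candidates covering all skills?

23

C5, C9 cover every skill at salary 12 + 11 = 23.
Any cover uses at least 2 candidates; among all covering selections none totals below 23.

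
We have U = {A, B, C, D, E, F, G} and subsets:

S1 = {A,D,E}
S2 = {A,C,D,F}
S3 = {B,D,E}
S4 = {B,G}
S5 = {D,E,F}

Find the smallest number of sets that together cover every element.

S1, S2, S4 together cover {A, B, C, D, E, F, G} — every element.
No 2 of the 5 sets cover everything (all 10 pairs fall short), so 3 is minimum.

3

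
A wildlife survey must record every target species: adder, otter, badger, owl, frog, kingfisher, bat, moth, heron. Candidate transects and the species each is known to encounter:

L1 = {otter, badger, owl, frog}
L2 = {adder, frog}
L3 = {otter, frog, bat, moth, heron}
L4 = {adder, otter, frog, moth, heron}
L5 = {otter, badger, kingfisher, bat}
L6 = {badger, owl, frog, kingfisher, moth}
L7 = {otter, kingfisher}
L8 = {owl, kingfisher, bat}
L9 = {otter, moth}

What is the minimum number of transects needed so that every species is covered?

3

L1, L4, L5 together cover {adder, otter, badger, owl, frog, kingfisher, bat, moth, heron} — every species.
No 2 of the 9 transects cover everything (all 36 pairs fall short), so 3 is minimum.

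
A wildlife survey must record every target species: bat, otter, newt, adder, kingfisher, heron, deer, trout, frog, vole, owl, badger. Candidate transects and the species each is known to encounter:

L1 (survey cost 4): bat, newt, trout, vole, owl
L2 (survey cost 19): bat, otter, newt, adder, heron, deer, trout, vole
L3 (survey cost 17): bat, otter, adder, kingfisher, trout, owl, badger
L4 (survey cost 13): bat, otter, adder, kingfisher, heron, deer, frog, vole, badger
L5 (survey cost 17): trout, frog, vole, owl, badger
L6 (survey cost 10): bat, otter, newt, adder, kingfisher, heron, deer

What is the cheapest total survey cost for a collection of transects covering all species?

17

L1, L4 cover every species at survey cost 4 + 13 = 17.
Any cover uses at least 2 transects; among all covering selections none totals below 17.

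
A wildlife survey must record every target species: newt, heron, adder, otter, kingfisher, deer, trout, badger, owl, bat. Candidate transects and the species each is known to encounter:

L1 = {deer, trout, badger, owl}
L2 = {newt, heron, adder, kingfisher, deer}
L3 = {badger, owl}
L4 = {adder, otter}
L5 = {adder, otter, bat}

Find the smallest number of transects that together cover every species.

3

L1, L2, L5 together cover {newt, heron, adder, otter, kingfisher, deer, trout, badger, owl, bat} — every species.
No 2 of the 5 transects cover everything (all 10 pairs fall short), so 3 is minimum.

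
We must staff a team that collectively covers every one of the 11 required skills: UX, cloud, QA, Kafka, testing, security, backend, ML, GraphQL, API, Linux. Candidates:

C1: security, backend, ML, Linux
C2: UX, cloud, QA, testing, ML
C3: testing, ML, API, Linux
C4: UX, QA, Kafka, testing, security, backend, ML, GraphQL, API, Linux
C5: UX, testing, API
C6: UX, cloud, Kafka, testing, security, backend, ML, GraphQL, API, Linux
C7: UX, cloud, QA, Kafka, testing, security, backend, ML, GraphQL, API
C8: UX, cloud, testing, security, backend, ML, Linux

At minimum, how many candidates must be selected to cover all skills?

C1, C7 together cover {UX, cloud, QA, Kafka, testing, security, backend, ML, GraphQL, API, Linux} — every skill.
No single candidate contains all 11 skills, so 2 is optimal.

2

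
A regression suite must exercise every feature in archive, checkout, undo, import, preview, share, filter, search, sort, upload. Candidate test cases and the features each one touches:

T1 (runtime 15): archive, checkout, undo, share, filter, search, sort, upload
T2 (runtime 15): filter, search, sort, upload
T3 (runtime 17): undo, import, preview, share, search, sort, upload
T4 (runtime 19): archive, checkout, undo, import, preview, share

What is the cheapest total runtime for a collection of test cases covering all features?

32

T1, T3 cover every feature at runtime 15 + 17 = 32.
Any cover uses at least 2 test cases; among all covering selections none totals below 32.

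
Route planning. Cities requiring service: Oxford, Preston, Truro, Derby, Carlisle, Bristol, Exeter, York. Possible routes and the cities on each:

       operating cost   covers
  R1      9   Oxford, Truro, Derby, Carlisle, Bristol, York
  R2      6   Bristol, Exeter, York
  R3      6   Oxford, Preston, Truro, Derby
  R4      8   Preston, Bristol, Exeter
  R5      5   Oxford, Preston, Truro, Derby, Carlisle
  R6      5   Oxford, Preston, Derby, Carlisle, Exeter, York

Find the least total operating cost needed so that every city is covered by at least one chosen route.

R2, R5 cover every city at operating cost 6 + 5 = 11.
Any cover uses at least 2 routes; among all covering selections none totals below 11.

11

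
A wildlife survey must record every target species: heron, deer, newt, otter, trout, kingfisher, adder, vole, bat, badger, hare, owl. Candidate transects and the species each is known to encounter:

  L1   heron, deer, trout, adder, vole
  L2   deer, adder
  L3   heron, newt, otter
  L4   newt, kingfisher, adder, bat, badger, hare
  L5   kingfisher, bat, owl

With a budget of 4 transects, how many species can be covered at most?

Choosing L1, L3, L4, L5 covers {heron, deer, newt, otter, trout, kingfisher, adder, vole, bat, badger, hare, owl} — 12 species.
That is all 12 species.

12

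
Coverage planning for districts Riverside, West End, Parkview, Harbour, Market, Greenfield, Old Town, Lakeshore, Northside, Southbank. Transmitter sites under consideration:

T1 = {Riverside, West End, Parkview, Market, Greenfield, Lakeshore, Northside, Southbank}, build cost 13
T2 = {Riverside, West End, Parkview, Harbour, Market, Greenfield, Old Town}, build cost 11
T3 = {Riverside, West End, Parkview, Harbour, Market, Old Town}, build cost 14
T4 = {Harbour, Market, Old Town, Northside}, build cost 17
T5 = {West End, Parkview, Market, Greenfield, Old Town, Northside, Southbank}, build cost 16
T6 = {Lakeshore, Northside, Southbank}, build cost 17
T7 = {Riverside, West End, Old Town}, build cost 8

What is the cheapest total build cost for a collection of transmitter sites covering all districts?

24

T1, T2 cover every district at build cost 13 + 11 = 24.
Any cover uses at least 2 transmitter sites; among all covering selections none totals below 24.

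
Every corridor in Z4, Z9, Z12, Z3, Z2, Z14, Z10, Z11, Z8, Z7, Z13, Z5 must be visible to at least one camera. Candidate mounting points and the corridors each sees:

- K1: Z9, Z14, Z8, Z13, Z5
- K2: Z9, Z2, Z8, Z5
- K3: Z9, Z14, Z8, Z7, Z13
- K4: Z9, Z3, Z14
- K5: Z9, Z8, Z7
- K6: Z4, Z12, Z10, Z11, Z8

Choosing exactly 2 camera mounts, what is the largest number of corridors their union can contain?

9

Choosing K1, K6 covers {Z4, Z9, Z12, Z14, Z10, Z11, Z8, Z13, Z5} — 9 corridors.
No choice of 2 camera mounts does better; here Z3, Z2, Z7 are left uncovered.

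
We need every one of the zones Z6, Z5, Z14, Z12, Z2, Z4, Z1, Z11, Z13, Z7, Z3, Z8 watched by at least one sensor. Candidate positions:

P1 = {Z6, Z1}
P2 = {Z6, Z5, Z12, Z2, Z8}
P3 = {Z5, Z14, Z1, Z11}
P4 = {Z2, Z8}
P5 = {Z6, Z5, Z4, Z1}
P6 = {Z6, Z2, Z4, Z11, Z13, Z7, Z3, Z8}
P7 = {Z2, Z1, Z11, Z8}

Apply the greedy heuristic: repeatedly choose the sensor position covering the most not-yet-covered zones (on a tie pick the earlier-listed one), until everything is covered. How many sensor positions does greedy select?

Pick 1: P6 covers 8 new zones (Z6, Z2, Z4, Z11, Z13, Z7, Z3, Z8).
Pick 2: P3 covers 3 new zones (Z5, Z14, Z1).
Pick 3: P2 covers 1 new zones (Z12).
Greedy uses 3 sensor positions.

3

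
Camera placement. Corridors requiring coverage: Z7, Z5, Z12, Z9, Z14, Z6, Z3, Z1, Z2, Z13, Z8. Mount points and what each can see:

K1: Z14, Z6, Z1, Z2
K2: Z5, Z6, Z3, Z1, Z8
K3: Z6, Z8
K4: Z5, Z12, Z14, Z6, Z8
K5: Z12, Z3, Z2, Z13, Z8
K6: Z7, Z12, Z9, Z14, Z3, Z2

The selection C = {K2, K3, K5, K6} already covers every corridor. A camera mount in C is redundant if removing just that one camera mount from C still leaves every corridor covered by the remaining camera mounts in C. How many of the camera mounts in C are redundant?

1

Drop K2: Z5, Z1 uncovered — not redundant.
Drop K3: the rest still cover every corridor — redundant.
Drop K5: Z13 uncovered — not redundant.
Drop K6: Z7, Z9, Z14 uncovered — not redundant.
1 redundant: K3.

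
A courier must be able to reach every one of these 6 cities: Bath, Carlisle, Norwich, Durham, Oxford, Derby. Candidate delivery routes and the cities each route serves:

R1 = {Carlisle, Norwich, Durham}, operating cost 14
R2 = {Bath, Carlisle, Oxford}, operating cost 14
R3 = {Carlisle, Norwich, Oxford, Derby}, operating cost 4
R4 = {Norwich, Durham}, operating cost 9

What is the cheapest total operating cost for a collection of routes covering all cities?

27

R2, R3, R4 cover every city at operating cost 14 + 4 + 9 = 27.
Any cover uses at least 3 routes; among all covering selections none totals below 27.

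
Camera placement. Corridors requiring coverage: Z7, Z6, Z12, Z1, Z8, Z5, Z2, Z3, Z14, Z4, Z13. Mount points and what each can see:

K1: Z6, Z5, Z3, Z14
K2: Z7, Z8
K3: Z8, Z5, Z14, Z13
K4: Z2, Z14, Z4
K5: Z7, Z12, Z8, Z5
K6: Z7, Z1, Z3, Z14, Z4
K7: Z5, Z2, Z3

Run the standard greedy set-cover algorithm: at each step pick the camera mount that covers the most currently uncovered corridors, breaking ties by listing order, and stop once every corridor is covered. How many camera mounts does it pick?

Pick 1: K6 covers 5 new corridors (Z7, Z1, Z3, Z14, Z4).
Pick 2: K3 covers 3 new corridors (Z8, Z5, Z13).
Pick 3: K1 covers 1 new corridors (Z6).
Pick 4: K4 covers 1 new corridors (Z2).
Pick 5: K5 covers 1 new corridors (Z12).
Greedy uses 5 camera mounts.

5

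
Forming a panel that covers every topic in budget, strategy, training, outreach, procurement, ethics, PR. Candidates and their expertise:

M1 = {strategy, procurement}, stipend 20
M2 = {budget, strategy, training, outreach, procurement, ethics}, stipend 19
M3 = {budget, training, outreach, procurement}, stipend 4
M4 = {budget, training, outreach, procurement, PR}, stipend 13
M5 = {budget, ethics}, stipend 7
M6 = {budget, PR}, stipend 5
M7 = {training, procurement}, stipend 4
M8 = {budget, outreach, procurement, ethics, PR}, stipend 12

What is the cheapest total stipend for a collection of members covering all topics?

M2, M6 cover every topic at stipend 19 + 5 = 24.
Any cover uses at least 2 members; among all covering selections none totals below 24.

24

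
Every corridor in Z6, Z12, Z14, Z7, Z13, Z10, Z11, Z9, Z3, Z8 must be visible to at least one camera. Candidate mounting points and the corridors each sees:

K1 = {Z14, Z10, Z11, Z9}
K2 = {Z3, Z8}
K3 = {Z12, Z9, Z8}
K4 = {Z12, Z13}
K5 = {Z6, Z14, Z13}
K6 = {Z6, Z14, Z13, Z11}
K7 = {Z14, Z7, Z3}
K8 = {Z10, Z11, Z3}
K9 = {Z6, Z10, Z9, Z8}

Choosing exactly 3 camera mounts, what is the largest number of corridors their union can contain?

Choosing K3, K5, K8 covers {Z6, Z12, Z14, Z13, Z10, Z11, Z9, Z3, Z8} — 9 corridors.
No choice of 3 camera mounts does better; here Z7 is left uncovered.

9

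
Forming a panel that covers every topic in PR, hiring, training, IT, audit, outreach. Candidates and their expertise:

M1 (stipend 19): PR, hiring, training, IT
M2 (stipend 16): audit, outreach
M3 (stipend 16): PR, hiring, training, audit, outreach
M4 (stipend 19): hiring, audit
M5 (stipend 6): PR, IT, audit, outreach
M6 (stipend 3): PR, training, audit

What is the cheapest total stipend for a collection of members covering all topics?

22

M3, M5 cover every topic at stipend 16 + 6 = 22.
Any cover uses at least 2 members; among all covering selections none totals below 22.
Greedy by coverage-per-stipend would pick M6, M5, M3 for 25 — worse than the optimum 22.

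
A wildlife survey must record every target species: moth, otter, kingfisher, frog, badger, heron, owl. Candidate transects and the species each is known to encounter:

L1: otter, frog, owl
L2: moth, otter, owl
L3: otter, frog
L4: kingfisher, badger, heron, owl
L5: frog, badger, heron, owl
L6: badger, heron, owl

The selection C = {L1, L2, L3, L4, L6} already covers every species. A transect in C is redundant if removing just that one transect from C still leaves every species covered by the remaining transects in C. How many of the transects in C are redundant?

Drop L1: the rest still cover every species — redundant.
Drop L2: moth uncovered — not redundant.
Drop L3: the rest still cover every species — redundant.
Drop L4: kingfisher uncovered — not redundant.
Drop L6: the rest still cover every species — redundant.
3 redundant: L1, L3, L6.

3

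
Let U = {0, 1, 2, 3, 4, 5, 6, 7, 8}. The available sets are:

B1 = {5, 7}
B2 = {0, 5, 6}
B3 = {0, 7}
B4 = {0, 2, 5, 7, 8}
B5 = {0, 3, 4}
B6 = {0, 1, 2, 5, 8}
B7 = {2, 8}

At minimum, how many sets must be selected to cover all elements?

4

B1, B2, B5, B6 together cover {0, 1, 2, 3, 4, 5, 6, 7, 8} — every element.
No 3 of the 7 sets cover everything (all 35 triples fall short), so 4 is minimum.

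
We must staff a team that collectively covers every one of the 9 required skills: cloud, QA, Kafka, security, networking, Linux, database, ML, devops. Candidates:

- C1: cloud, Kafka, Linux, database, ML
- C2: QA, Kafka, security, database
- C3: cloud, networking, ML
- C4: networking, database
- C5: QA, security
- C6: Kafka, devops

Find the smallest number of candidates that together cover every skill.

4

C1, C2, C3, C6 together cover {cloud, QA, Kafka, security, networking, Linux, database, ML, devops} — every skill.
No 3 of the 6 candidates cover everything (all 20 triples fall short), so 4 is minimum.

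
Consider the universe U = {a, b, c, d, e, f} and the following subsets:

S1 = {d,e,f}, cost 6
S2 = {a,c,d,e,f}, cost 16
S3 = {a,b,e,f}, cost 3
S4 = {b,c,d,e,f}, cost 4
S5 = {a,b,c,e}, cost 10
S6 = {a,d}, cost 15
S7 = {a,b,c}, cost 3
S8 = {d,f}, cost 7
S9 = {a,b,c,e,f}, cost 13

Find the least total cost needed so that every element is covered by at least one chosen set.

S3, S4 cover every element at cost 3 + 4 = 7.
Any cover uses at least 2 sets; among all covering selections none totals below 7.

7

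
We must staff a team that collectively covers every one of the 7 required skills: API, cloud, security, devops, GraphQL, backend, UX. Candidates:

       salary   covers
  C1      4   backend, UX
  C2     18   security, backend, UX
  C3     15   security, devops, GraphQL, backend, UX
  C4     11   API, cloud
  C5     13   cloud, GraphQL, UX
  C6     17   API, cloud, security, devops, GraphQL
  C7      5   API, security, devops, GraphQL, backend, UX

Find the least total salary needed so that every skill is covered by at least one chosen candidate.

16

C4, C7 cover every skill at salary 11 + 5 = 16.
Any cover uses at least 2 candidates; among all covering selections none totals below 16.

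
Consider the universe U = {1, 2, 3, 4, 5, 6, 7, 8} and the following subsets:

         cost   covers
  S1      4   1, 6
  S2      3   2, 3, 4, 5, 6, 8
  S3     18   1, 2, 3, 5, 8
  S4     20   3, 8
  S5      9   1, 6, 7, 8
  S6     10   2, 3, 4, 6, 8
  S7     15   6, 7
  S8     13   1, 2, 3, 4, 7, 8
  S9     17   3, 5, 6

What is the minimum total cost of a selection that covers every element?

S2, S5 cover every element at cost 3 + 9 = 12.
Any cover uses at least 2 sets; among all covering selections none totals below 12.
Greedy by coverage-per-cost would pick S2, S1, S5 for 16 — worse than the optimum 12.

12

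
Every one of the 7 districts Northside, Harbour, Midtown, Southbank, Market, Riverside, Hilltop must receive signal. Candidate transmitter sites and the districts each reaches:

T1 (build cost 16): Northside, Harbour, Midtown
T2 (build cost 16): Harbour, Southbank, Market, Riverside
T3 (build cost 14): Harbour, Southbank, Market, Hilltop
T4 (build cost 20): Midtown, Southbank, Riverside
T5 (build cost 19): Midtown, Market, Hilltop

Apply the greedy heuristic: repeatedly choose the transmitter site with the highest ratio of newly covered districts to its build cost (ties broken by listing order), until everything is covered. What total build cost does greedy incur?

46

Pick 1: T3 adds 4 new (Harbour, Southbank, Market, Hilltop) at build cost 14 (ratio 4/14).
Pick 2: T1 adds 2 new (Northside, Midtown) at build cost 16 (ratio 2/16).
Pick 3: T2 adds 1 new (Riverside) at build cost 16 (ratio 1/16).
Greedy total build cost: 14 + 16 + 16 = 46.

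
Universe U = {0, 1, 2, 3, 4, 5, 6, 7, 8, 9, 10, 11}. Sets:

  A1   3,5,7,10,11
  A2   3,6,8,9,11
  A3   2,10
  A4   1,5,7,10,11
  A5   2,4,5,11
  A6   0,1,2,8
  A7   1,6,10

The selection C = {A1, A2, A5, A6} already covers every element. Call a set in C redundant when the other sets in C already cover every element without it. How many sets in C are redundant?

0

Drop A1: 7, 10 uncovered — not redundant.
Drop A2: 6, 9 uncovered — not redundant.
Drop A5: 4 uncovered — not redundant.
Drop A6: 0, 1 uncovered — not redundant.
None of the sets in C is redundant.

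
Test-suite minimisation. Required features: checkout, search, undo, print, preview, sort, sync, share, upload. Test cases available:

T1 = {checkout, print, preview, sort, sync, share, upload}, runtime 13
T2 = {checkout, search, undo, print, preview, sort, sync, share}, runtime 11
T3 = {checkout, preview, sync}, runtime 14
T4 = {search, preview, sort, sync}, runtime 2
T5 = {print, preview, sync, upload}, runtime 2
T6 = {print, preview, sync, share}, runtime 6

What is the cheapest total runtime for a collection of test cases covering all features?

T2, T5 cover every feature at runtime 11 + 2 = 13.
Any cover uses at least 2 test cases; among all covering selections none totals below 13.
Greedy by coverage-per-runtime would pick T4, T5, T2 for 15 — worse than the optimum 13.

13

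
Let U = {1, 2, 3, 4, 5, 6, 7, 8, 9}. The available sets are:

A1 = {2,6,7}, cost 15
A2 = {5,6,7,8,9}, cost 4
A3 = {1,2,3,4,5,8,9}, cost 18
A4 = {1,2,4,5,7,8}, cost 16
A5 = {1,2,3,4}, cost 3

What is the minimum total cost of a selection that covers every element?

A2, A5 cover every element at cost 4 + 3 = 7.
Any cover uses at least 2 sets; among all covering selections none totals below 7.

7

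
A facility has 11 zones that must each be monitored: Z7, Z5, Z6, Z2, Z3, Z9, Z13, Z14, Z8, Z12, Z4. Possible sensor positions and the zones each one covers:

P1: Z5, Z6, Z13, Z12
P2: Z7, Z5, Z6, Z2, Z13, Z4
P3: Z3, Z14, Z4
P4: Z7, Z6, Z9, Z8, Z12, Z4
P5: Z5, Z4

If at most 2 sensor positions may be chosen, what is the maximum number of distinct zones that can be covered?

Choosing P2, P4 covers {Z7, Z5, Z6, Z2, Z9, Z13, Z8, Z12, Z4} — 9 zones.
No choice of 2 sensor positions does better; here Z3, Z14 are left uncovered.

9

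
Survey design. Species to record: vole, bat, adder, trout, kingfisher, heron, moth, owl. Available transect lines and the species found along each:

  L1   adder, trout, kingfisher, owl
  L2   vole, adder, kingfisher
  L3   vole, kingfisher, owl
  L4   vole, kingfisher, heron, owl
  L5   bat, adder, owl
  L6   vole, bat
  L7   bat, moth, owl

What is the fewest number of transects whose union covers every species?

3

L1, L4, L7 together cover {vole, bat, adder, trout, kingfisher, heron, moth, owl} — every species.
No 2 of the 7 transects cover everything (all 21 pairs fall short), so 3 is minimum.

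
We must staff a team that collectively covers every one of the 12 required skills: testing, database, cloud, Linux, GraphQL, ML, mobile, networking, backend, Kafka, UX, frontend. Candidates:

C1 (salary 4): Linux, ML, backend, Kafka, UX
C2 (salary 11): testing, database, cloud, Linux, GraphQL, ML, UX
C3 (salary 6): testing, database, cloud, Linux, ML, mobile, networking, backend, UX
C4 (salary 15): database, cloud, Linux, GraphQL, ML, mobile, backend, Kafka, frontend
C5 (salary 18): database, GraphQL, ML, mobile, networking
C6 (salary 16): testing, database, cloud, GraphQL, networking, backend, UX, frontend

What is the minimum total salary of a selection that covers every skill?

21

C3, C4 cover every skill at salary 6 + 15 = 21.
Any cover uses at least 2 candidates; among all covering selections none totals below 21.
Greedy by coverage-per-salary would pick C3, C1, C4 for 25 — worse than the optimum 21.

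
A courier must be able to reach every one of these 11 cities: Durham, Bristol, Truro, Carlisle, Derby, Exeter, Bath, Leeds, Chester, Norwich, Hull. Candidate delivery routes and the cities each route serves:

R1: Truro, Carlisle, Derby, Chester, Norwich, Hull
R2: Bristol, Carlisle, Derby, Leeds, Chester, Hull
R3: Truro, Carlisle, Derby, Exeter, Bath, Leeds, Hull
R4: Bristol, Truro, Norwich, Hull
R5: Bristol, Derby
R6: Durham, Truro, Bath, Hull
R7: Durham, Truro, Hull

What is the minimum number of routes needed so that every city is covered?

4

R1, R2, R3, R6 together cover {Durham, Bristol, Truro, Carlisle, Derby, Exeter, Bath, Leeds, Chester, Norwich, Hull} — every city.
No 3 of the 7 routes cover everything (all 35 triples fall short), so 4 is minimum.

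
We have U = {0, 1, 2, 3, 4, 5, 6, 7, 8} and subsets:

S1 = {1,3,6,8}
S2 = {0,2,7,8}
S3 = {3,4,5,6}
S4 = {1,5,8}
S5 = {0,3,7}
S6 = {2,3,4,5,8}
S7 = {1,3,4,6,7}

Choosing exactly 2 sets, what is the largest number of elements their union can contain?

8

Choosing S2, S3 covers {0, 2, 3, 4, 5, 6, 7, 8} — 8 elements.
No choice of 2 sets does better; here 1 is left uncovered.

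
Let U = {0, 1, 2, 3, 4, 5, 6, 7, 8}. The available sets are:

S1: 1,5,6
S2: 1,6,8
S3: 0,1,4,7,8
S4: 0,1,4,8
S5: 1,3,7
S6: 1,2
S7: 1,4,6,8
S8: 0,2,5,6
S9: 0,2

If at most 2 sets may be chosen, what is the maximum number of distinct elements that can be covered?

8

Choosing S3, S8 covers {0, 1, 2, 4, 5, 6, 7, 8} — 8 elements.
No choice of 2 sets does better; here 3 is left uncovered.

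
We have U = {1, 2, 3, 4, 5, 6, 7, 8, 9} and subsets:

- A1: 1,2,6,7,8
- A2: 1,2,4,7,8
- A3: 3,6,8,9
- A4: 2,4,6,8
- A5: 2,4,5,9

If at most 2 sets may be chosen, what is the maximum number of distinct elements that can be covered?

8

Choosing A1, A5 covers {1, 2, 4, 5, 6, 7, 8, 9} — 8 elements.
No choice of 2 sets does better; here 3 is left uncovered.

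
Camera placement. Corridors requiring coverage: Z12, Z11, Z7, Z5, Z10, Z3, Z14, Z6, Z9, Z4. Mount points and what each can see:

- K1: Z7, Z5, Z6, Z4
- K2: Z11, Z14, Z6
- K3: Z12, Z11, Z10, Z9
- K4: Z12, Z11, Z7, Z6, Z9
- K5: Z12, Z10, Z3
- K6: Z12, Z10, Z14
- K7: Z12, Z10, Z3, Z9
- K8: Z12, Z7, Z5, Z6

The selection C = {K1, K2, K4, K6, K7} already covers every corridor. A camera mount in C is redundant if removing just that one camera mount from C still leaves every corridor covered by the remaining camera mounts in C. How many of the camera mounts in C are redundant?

3

Drop K1: Z5, Z4 uncovered — not redundant.
Drop K2: the rest still cover every corridor — redundant.
Drop K4: the rest still cover every corridor — redundant.
Drop K6: the rest still cover every corridor — redundant.
Drop K7: Z3 uncovered — not redundant.
3 redundant: K2, K4, K6.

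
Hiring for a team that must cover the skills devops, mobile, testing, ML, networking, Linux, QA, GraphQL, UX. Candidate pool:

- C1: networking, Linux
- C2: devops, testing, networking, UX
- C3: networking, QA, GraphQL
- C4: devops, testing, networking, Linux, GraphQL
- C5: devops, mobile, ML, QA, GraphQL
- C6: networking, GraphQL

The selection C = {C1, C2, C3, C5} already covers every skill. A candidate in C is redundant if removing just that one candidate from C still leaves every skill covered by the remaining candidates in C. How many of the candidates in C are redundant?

Drop C1: Linux uncovered — not redundant.
Drop C2: testing, UX uncovered — not redundant.
Drop C3: the rest still cover every skill — redundant.
Drop C5: mobile, ML uncovered — not redundant.
1 redundant: C3.

1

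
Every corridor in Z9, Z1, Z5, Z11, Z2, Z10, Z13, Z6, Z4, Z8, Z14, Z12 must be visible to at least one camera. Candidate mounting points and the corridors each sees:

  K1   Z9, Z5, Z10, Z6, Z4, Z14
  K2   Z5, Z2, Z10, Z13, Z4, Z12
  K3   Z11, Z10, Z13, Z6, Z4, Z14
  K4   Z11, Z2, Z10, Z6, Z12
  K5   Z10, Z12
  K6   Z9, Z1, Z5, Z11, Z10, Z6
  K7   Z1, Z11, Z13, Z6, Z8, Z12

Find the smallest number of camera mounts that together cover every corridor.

K1, K2, K7 together cover {Z9, Z1, Z5, Z11, Z2, Z10, Z13, Z6, Z4, Z8, Z14, Z12} — every corridor.
No 2 of the 7 camera mounts cover everything (all 21 pairs fall short), so 3 is minimum.

3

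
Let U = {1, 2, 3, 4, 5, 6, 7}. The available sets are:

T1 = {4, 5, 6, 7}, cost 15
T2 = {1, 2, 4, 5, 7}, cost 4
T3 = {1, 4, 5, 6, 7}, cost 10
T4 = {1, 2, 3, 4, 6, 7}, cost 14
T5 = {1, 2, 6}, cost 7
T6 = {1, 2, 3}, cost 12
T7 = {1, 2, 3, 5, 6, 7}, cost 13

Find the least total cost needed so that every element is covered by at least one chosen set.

17

T2, T7 cover every element at cost 4 + 13 = 17.
Any cover uses at least 2 sets; among all covering selections none totals below 17.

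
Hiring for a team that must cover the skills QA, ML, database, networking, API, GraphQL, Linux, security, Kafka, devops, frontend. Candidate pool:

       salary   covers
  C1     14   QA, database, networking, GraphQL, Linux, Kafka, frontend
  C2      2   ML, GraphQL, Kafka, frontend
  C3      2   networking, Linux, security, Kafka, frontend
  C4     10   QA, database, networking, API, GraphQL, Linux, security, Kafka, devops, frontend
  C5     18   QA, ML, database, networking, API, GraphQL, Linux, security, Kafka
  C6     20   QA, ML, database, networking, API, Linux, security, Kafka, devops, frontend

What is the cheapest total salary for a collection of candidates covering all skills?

12

C2, C4 cover every skill at salary 2 + 10 = 12.
Any cover uses at least 2 candidates; among all covering selections none totals below 12.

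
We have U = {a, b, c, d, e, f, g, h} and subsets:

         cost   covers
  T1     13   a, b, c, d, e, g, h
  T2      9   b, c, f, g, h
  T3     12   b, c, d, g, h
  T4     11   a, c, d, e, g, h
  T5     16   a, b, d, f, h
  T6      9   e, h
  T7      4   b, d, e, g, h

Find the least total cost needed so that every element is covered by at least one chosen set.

20

T2, T4 cover every element at cost 9 + 11 = 20.
Any cover uses at least 2 sets; among all covering selections none totals below 20.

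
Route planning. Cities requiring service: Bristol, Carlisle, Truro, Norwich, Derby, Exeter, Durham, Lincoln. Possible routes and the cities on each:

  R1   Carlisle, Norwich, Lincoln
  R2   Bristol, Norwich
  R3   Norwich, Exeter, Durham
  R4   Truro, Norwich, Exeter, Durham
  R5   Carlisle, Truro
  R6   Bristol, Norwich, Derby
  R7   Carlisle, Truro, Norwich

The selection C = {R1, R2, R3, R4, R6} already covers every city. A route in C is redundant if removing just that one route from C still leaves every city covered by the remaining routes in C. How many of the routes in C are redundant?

Drop R1: Carlisle, Lincoln uncovered — not redundant.
Drop R2: the rest still cover every city — redundant.
Drop R3: the rest still cover every city — redundant.
Drop R4: Truro uncovered — not redundant.
Drop R6: Derby uncovered — not redundant.
2 redundant: R2, R3.

2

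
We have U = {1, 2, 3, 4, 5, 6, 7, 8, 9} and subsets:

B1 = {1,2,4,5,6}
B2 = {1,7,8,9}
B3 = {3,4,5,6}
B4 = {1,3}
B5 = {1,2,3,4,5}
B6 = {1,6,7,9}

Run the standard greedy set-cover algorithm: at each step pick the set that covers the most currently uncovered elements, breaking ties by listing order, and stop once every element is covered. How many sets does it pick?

Pick 1: B1 covers 5 new elements (1, 2, 4, 5, 6).
Pick 2: B2 covers 3 new elements (7, 8, 9).
Pick 3: B3 covers 1 new elements (3).
Greedy uses 3 sets.

3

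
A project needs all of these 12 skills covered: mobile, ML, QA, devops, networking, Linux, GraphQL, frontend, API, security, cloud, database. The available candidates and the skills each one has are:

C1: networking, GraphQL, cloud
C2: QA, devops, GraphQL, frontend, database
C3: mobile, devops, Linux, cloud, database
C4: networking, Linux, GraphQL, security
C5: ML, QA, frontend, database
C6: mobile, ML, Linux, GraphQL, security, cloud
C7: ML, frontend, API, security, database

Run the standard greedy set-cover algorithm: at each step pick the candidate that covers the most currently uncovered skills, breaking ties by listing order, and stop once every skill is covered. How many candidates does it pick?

4

Pick 1: C6 covers 6 new skills (mobile, ML, Linux, GraphQL, security, cloud).
Pick 2: C2 covers 4 new skills (QA, devops, frontend, database).
Pick 3: C1 covers 1 new skills (networking).
Pick 4: C7 covers 1 new skills (API).
Greedy uses 4 candidates.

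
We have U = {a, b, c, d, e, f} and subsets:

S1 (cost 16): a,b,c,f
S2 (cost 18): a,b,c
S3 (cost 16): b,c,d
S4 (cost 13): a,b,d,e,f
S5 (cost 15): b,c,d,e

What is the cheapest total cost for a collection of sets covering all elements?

28

S4, S5 cover every element at cost 13 + 15 = 28.
Any cover uses at least 2 sets; among all covering selections none totals below 28.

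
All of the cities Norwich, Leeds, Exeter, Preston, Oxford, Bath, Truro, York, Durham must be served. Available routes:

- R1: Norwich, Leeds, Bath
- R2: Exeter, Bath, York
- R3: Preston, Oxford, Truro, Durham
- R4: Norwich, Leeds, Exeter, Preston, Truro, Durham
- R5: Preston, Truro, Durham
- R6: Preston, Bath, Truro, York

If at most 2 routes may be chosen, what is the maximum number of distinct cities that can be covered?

8

Choosing R2, R4 covers {Norwich, Leeds, Exeter, Preston, Bath, Truro, York, Durham} — 8 cities.
No choice of 2 routes does better; here Oxford is left uncovered.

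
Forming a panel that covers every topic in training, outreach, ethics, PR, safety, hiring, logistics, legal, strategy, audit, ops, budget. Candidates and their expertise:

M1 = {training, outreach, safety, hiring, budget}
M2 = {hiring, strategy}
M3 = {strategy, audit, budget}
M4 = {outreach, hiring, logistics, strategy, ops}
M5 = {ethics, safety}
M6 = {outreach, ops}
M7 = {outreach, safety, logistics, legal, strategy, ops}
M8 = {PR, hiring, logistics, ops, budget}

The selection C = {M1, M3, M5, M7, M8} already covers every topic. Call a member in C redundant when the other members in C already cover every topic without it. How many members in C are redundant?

0

Drop M1: training uncovered — not redundant.
Drop M3: audit uncovered — not redundant.
Drop M5: ethics uncovered — not redundant.
Drop M7: legal uncovered — not redundant.
Drop M8: PR uncovered — not redundant.
None of the members in C is redundant.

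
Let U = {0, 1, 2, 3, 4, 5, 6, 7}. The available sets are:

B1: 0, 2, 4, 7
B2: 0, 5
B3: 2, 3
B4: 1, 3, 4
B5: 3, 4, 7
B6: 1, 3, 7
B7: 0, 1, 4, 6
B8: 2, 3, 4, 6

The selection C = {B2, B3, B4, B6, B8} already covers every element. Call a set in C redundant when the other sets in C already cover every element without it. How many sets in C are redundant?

2

Drop B2: 0, 5 uncovered — not redundant.
Drop B3: the rest still cover every element — redundant.
Drop B4: the rest still cover every element — redundant.
Drop B6: 7 uncovered — not redundant.
Drop B8: 6 uncovered — not redundant.
2 redundant: B3, B4.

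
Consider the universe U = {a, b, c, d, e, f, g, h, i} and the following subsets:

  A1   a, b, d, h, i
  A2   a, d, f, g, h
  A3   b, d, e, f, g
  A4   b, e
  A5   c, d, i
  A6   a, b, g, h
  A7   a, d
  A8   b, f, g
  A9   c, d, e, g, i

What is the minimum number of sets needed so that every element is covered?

A1, A2, A9 together cover {a, b, c, d, e, f, g, h, i} — every element.
No 2 of the 9 sets cover everything (all 36 pairs fall short), so 3 is minimum.

3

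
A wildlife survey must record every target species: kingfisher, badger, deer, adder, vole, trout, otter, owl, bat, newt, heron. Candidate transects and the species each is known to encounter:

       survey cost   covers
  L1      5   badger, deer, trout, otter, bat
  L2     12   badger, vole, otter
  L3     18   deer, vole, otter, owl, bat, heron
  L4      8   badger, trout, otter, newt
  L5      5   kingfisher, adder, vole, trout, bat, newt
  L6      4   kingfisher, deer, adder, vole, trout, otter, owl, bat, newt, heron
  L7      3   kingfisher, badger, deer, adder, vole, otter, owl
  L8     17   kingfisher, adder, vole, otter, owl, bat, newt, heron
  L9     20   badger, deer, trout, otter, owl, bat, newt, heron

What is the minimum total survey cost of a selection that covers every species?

L6, L7 cover every species at survey cost 4 + 3 = 7.
Any cover uses at least 2 transects; among all covering selections none totals below 7.

7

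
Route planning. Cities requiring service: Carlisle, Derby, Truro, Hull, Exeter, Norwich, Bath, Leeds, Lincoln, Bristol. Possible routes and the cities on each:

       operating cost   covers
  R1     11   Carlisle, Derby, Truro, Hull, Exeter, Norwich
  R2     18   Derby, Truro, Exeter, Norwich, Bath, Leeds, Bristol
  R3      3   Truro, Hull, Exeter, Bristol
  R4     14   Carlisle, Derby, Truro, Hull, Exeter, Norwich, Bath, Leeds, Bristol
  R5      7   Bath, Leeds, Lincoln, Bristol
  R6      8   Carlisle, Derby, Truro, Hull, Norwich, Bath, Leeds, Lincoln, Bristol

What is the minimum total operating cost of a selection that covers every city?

R3, R6 cover every city at operating cost 3 + 8 = 11.
Any cover uses at least 2 routes; among all covering selections none totals below 11.

11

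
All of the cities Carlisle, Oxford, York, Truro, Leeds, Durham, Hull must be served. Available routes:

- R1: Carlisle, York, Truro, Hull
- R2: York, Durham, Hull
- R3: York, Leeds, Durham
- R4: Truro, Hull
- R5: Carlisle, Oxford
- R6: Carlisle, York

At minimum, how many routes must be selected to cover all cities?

3

R1, R3, R5 together cover {Carlisle, Oxford, York, Truro, Leeds, Durham, Hull} — every city.
No 2 of the 6 routes cover everything (all 15 pairs fall short), so 3 is minimum.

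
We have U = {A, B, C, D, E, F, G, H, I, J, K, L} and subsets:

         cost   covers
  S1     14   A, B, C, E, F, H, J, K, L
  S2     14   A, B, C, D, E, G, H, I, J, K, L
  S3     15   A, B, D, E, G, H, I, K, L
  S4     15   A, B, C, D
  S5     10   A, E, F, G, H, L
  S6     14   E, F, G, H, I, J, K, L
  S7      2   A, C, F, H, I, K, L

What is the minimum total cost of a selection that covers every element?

S2, S7 cover every element at cost 14 + 2 = 16.
Any cover uses at least 2 sets; among all covering selections none totals below 16.

16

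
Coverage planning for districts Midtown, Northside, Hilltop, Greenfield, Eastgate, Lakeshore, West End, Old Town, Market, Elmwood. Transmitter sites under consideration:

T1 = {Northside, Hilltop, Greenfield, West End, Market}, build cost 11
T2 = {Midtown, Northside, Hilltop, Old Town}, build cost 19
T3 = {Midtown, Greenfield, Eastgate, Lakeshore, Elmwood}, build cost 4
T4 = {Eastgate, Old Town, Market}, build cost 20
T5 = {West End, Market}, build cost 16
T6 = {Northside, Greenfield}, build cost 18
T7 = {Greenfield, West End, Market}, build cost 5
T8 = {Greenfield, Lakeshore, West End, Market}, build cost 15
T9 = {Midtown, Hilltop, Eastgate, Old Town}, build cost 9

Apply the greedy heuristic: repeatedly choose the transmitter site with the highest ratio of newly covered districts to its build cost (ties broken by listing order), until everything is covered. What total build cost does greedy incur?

Pick 1: T3 adds 5 new (Midtown, Greenfield, Eastgate, Lakeshore, Elmwood) at build cost 4 (ratio 5/4).
Pick 2: T7 adds 2 new (West End, Market) at build cost 5 (ratio 2/5).
Pick 3: T9 adds 2 new (Hilltop, Old Town) at build cost 9 (ratio 2/9).
Pick 4: T1 adds 1 new (Northside) at build cost 11 (ratio 1/11).
Greedy total build cost: 4 + 5 + 9 + 11 = 29. (The true optimum is 24, so greedy overshoots here.)

29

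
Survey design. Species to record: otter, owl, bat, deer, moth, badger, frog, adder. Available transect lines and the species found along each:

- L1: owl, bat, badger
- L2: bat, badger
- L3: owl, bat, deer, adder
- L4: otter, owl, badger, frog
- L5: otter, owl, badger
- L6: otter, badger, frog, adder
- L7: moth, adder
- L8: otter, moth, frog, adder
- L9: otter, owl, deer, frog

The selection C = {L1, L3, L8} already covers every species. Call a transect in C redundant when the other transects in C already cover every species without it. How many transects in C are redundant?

0

Drop L1: badger uncovered — not redundant.
Drop L3: deer uncovered — not redundant.
Drop L8: otter, moth, frog uncovered — not redundant.
None of the transects in C is redundant.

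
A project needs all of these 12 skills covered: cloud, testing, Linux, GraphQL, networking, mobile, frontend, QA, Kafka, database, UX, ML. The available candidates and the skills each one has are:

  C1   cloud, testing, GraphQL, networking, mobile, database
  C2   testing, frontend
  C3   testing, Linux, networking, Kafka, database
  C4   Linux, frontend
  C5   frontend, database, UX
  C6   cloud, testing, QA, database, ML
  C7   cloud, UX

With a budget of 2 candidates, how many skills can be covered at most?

8

Choosing C1, C3 covers {cloud, testing, Linux, GraphQL, networking, mobile, Kafka, database} — 8 skills.
No choice of 2 candidates does better; here frontend, QA, UX, ML are left uncovered.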